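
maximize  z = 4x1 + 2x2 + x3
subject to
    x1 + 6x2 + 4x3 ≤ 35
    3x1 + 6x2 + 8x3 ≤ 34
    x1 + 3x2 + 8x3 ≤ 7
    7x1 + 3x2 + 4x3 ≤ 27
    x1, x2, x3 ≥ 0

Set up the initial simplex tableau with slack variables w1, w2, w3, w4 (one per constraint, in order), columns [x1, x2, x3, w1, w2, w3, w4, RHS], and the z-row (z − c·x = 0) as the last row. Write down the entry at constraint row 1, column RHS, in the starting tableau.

35

The RHS of constraint 1 is b_1 = 35.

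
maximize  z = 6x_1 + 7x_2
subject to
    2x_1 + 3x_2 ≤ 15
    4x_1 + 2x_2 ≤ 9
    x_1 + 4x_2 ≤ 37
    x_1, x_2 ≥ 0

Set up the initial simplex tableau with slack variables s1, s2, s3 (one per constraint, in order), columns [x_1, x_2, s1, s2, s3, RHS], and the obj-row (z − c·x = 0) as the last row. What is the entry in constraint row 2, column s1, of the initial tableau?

Slack s1 belongs to constraint 1; its column is the unit vector e_1, so the entry in row 2 is 0.

0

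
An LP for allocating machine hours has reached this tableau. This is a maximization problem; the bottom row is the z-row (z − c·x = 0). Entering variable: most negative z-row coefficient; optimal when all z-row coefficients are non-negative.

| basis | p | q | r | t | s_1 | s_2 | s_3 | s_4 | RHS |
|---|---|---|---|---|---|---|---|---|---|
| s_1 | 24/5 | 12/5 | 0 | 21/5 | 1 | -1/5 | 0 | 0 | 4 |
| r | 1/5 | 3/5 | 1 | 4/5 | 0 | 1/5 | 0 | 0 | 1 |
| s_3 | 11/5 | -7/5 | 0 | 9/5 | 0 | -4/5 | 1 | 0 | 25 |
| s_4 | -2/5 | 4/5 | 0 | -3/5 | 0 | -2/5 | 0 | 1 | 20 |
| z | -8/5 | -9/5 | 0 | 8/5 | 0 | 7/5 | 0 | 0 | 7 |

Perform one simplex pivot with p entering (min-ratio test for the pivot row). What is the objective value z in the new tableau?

Ratio test on column p — row 1: 4/(24/5) = 5/6; row 2: 1/(1/5) = 5; row 3: 25/(11/5) = 125/11; row 4: entry -2/5 ≤ 0. Minimum is 5/6 at row 1 (s_1 leaves); pivot element 24/5.
Pivot on row 1; the z-row RHS becomes 7 − (-8/5)·(5/6) = 25/3.

25/3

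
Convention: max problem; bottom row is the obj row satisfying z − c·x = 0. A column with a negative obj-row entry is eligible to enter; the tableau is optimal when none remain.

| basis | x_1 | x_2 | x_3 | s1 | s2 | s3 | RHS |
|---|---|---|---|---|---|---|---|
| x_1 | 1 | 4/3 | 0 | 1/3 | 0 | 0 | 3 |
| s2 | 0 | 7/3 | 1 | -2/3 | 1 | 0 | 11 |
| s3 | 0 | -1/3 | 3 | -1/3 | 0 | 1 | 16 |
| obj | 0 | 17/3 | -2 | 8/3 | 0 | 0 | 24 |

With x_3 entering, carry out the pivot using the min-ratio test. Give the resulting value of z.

104/3

Ratio test on column x_3 — row 1: entry 0 ≤ 0; row 2: 11/1 = 11; row 3: 16/3 = 16/3. Minimum is 16/3 at row 3 (s3 leaves); pivot element 3.
Pivot on row 3; the obj-row RHS becomes 24 − (-2)·(16/3) = 104/3.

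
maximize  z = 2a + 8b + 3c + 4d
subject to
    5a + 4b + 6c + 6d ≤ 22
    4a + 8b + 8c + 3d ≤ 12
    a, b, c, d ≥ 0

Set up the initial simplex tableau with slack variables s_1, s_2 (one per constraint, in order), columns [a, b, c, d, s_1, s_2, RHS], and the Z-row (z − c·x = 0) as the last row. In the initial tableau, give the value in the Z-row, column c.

-3

The Z-row carries the negated objective coefficients: the c entry is -3.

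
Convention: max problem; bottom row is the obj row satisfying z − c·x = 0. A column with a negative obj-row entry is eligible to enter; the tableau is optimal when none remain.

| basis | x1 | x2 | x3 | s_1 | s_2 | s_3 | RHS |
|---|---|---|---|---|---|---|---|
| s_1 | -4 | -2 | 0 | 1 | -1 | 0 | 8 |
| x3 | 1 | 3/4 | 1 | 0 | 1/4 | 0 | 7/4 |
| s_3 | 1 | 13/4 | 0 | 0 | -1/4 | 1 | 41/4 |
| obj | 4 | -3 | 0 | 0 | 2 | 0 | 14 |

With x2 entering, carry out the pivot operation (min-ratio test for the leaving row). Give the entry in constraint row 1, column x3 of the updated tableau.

Ratio test on column x2 — row 1: entry -2 ≤ 0; row 2: (7/4)/(3/4) = 7/3; row 3: (41/4)/(13/4) = 41/13. Minimum is 7/3 at row 2 (x3 leaves); pivot element 3/4.
Divide row 2 by 3/4; eliminate column x2 from the other rows.
Row 1 update in column x3: 0 − (-2)·(4/3) = 8/3.

8/3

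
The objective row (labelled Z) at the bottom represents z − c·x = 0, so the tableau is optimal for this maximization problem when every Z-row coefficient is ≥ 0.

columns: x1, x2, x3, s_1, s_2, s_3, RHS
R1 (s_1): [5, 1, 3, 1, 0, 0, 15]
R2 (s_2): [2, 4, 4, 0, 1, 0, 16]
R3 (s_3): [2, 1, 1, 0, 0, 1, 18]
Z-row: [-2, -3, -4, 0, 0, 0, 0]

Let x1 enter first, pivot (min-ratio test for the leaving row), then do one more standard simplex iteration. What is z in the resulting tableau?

16

Ratio test on column x1 — row 1: 15/5 = 3; row 2: 16/2 = 8; row 3: 18/2 = 9. Minimum is 3 at row 1 (s_1 leaves); pivot element 5.
Pivot on row 1; the Z-row RHS becomes 0 − (-2)·3 = 6.
Next entering variable (most negative Z-row entry -14/5): x3.
Ratio test on column x3 — row 1: 3/(3/5) = 5; row 2: 10/(14/5) = 25/7; row 3: entry -1/5 ≤ 0. Minimum is 25/7 at row 2 (s_2 leaves); pivot element 14/5.
After the second pivot the Z-row RHS is 6 − (-14/5)·(25/7) = 16.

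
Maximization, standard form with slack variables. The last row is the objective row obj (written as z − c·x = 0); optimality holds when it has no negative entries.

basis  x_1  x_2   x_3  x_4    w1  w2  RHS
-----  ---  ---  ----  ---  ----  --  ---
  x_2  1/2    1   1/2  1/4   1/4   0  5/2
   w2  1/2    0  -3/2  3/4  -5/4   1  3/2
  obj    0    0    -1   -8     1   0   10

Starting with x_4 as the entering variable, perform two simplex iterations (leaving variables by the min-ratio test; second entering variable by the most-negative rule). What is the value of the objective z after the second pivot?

Ratio test on column x_4 — row 1: (5/2)/(1/4) = 10; row 2: (3/2)/(3/4) = 2. Minimum is 2 at row 2 (w2 leaves); pivot element 3/4.
Pivot on row 2; the obj-row RHS becomes 10 − (-8)·2 = 26.
Next entering variable (most negative obj-row entry -17): x_3.
Ratio test on column x_3 — row 1: 2/1 = 2; row 2: entry -2 ≤ 0. Minimum is 2 at row 1 (x_2 leaves); pivot element 1.
After the second pivot the obj-row RHS is 26 − (-17)·2 = 60.

60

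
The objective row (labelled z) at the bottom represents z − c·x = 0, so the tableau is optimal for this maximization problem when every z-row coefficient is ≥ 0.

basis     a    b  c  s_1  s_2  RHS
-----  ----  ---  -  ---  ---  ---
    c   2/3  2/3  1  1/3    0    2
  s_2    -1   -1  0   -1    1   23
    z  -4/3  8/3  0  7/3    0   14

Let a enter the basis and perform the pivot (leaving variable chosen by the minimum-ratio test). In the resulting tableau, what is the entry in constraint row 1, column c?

Ratio test on column a — row 1: 2/(2/3) = 3; row 2: entry -1 ≤ 0. Minimum is 3 at row 1 (c leaves); pivot element 2/3.
Divide row 1 by 2/3; eliminate column a from the other rows.
In the new row 1, the c entry is the old entry divided by the pivot: 1/(2/3) = 3/2.

3/2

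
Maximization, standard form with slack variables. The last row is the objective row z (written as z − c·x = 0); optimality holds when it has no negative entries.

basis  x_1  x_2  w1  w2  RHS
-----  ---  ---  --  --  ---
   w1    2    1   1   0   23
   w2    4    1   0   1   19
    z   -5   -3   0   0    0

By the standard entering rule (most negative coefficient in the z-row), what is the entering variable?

Negative z-row entries: x_1: -5, x_2: -3.
The most negative is -5 in column x_1, so x_1 enters.

x_1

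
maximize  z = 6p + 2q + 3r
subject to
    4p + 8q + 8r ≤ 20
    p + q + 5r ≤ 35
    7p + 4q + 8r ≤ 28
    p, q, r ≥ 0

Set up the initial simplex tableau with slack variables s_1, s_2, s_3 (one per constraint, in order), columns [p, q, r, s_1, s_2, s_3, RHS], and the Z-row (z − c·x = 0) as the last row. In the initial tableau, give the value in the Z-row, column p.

The Z-row carries the negated objective coefficients: the p entry is -6.

-6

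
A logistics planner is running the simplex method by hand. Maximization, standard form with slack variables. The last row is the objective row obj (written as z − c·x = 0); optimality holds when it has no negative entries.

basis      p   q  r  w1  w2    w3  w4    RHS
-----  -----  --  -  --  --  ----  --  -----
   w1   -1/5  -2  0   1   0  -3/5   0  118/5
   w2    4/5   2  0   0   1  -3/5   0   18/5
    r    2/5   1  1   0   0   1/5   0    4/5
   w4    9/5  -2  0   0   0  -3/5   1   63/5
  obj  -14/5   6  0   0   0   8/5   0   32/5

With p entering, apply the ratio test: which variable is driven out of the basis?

Column p entries and ratios — w1: -1/5 ≤ 0, skip; w2: (18/5)/(4/5) = 9/2; r: (4/5)/(2/5) = 2; w4: (63/5)/(9/5) = 7.
Smallest ratio is 2 in the row of r, so r leaves.

r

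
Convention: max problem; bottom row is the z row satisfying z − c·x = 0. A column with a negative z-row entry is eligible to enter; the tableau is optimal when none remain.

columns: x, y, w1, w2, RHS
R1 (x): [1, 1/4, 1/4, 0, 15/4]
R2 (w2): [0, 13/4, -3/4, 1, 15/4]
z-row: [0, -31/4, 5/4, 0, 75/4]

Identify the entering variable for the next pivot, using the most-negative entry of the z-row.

y

Negative z-row entries: y: -31/4.
The most negative is -31/4 in column y, so y enters.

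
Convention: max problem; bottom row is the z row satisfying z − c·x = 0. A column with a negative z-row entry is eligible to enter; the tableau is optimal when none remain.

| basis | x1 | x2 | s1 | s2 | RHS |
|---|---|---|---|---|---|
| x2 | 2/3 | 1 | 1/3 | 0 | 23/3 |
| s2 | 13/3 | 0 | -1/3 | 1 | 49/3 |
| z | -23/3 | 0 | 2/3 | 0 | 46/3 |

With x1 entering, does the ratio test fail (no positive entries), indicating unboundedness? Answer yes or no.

Column x1 has positive entries in row(s) 1, 2, so the ratio test bounds it — not unbounded.

no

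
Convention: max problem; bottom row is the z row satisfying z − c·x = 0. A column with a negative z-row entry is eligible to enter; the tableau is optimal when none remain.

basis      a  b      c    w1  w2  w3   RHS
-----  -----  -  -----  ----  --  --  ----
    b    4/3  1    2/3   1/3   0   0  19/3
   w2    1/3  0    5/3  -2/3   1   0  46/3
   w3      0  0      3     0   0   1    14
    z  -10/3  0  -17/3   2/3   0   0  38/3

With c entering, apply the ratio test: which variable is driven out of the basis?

Column c entries and ratios — b: (19/3)/(2/3) = 19/2; w2: (46/3)/(5/3) = 46/5; w3: 14/3 = 14/3.
Smallest ratio is 14/3 in the row of w3, so w3 leaves.

w3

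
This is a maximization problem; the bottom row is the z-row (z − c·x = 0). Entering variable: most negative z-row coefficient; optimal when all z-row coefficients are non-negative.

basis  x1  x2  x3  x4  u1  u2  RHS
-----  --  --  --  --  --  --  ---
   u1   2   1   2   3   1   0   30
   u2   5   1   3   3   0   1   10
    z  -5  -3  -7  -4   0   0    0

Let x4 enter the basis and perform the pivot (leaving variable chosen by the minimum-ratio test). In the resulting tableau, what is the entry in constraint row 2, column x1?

Ratio test on column x4 — row 1: 30/3 = 10; row 2: 10/3 = 10/3. Minimum is 10/3 at row 2 (u2 leaves); pivot element 3.
Divide row 2 by 3; eliminate column x4 from the other rows.
In the new row 2, the x1 entry is the old entry divided by the pivot: 5/3 = 5/3.

5/3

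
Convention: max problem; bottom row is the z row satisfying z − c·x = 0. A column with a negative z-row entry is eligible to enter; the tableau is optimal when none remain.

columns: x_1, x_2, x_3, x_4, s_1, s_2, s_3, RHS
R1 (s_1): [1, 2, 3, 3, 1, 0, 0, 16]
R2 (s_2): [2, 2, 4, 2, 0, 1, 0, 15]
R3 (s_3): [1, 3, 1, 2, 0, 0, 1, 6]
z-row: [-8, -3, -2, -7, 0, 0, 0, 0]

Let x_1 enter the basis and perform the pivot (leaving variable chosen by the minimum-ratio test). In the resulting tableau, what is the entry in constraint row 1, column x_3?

Ratio test on column x_1 — row 1: 16/1 = 16; row 2: 15/2 = 15/2; row 3: 6/1 = 6. Minimum is 6 at row 3 (s_3 leaves); pivot element 1.
Divide row 3 by 1; eliminate column x_1 from the other rows.
Row 1 update in column x_3: 3 − 1·1 = 2.

2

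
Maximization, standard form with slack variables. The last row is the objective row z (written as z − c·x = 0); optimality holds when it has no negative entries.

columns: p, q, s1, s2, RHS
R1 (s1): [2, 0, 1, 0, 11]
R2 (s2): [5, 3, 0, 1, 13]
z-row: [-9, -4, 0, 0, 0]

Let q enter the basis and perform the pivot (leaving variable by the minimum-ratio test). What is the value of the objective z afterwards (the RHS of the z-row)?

Ratio test on column q — row 1: entry 0 ≤ 0; row 2: 13/3 = 13/3. Minimum is 13/3 at row 2 (s2 leaves); pivot element 3.
Pivot on row 2; the z-row RHS becomes 0 − (-4)·(13/3) = 52/3.

52/3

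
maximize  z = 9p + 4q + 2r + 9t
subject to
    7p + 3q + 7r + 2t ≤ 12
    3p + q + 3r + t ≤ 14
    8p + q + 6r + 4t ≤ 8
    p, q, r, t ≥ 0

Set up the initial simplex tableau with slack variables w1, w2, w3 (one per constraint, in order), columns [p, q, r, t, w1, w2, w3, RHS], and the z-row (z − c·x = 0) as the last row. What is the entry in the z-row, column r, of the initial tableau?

The z-row carries the negated objective coefficients: the r entry is -2.

-2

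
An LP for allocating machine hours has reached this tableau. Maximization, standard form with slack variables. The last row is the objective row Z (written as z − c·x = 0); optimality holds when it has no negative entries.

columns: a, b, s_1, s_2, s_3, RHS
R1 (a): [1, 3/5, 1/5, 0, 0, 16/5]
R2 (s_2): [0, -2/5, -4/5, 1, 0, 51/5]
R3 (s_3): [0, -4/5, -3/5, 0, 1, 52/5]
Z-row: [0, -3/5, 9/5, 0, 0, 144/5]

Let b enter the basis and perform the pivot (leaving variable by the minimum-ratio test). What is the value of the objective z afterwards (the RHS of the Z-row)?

Ratio test on column b — row 1: (16/5)/(3/5) = 16/3; row 2: entry -2/5 ≤ 0; row 3: entry -4/5 ≤ 0. Minimum is 16/3 at row 1 (a leaves); pivot element 3/5.
Pivot on row 1; the Z-row RHS becomes 144/5 − (-3/5)·(16/3) = 32.

32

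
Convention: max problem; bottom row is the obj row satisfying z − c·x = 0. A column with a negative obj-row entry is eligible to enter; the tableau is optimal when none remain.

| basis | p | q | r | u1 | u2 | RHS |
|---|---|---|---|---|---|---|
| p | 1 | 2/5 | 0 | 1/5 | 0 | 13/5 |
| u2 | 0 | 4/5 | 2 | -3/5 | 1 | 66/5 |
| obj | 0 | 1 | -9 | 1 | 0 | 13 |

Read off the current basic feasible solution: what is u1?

u1 is not in the basis, so in the current basic feasible solution u1 = 0.

0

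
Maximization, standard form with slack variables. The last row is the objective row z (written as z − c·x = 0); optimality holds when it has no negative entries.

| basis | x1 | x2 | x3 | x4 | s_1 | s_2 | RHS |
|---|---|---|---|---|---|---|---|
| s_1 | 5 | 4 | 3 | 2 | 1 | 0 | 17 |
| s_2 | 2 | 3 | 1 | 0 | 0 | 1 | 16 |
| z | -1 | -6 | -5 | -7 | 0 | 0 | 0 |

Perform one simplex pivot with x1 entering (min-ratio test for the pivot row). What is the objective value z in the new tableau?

Ratio test on column x1 — row 1: 17/5 = 17/5; row 2: 16/2 = 8. Minimum is 17/5 at row 1 (s_1 leaves); pivot element 5.
Pivot on row 1; the z-row RHS becomes 0 − (-1)·(17/5) = 17/5.

17/5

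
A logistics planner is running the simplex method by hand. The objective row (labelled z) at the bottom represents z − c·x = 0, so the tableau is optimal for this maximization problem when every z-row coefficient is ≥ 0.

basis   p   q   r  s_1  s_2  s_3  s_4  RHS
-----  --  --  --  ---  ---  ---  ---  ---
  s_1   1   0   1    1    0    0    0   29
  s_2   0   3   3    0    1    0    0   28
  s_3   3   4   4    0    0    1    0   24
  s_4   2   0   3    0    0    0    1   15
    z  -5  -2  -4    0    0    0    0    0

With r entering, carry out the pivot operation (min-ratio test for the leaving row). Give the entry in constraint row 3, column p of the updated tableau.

1/3

Ratio test on column r — row 1: 29/1 = 29; row 2: 28/3 = 28/3; row 3: 24/4 = 6; row 4: 15/3 = 5. Minimum is 5 at row 4 (s_4 leaves); pivot element 3.
Divide row 4 by 3; eliminate column r from the other rows.
Row 3 update in column p: 3 − 4·(2/3) = 1/3.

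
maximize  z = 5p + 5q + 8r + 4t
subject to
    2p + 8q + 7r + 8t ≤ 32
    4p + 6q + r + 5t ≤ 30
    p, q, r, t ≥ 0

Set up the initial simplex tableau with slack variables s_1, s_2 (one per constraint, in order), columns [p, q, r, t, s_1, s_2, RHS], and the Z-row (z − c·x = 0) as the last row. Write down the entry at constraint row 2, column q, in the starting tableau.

Constraint 2 has coefficient 6 on q.

6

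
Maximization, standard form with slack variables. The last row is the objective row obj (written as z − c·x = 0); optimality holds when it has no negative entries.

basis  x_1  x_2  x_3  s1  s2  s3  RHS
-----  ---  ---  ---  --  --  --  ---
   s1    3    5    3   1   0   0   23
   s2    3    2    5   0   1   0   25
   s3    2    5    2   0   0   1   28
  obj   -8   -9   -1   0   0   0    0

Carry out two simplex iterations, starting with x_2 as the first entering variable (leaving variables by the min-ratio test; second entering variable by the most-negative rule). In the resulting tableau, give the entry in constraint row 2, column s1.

-1

Ratio test on column x_2 — row 1: 23/5 = 23/5; row 2: 25/2 = 25/2; row 3: 28/5 = 28/5. Minimum is 23/5 at row 1 (s1 leaves); pivot element 5.
Divide row 1 by 5; eliminate column x_2 from the other rows.
Second iteration: most negative obj-row entry is -13/5 in column x_1, so x_1 enters.
Ratio test on column x_1 — row 1: (23/5)/(3/5) = 23/3; row 2: (79/5)/(9/5) = 79/9; row 3: entry -1 ≤ 0. Minimum is 23/3 at row 1 (x_2 leaves); pivot element 3/5.
Divide row 1 by 3/5; eliminate column x_1 from the other rows.
After both pivots, the entry at constraint row 2, column s1 is -1.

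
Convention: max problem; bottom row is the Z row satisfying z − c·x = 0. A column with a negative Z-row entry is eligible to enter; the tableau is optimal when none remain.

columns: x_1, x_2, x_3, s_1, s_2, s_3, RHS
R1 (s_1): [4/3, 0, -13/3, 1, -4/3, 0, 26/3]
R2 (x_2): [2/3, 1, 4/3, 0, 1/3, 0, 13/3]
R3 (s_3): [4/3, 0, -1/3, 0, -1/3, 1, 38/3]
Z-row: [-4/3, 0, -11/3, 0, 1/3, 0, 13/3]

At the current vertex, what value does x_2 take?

13/3

x_2 is basic (row 2); its value is the RHS of that row, 13/3.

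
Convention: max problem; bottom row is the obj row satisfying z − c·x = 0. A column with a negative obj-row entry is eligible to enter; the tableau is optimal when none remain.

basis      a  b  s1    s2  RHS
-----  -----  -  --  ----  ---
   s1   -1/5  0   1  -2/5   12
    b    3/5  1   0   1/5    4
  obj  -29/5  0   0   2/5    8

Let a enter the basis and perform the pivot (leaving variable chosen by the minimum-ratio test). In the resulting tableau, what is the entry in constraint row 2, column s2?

Ratio test on column a — row 1: entry -1/5 ≤ 0; row 2: 4/(3/5) = 20/3. Minimum is 20/3 at row 2 (b leaves); pivot element 3/5.
Divide row 2 by 3/5; eliminate column a from the other rows.
In the new row 2, the s2 entry is the old entry divided by the pivot: (1/5)/(3/5) = 1/3.

1/3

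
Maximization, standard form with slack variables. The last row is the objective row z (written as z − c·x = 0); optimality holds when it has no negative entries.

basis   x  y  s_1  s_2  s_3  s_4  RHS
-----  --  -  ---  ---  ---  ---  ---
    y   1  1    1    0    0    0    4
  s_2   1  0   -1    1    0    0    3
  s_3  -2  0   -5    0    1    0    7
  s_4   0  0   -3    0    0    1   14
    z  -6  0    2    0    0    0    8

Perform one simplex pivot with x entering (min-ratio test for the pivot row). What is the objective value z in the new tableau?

Ratio test on column x — row 1: 4/1 = 4; row 2: 3/1 = 3; row 3: entry -2 ≤ 0; row 4: entry 0 ≤ 0. Minimum is 3 at row 2 (s_2 leaves); pivot element 1.
Pivot on row 2; the z-row RHS becomes 8 − (-6)·3 = 26.

26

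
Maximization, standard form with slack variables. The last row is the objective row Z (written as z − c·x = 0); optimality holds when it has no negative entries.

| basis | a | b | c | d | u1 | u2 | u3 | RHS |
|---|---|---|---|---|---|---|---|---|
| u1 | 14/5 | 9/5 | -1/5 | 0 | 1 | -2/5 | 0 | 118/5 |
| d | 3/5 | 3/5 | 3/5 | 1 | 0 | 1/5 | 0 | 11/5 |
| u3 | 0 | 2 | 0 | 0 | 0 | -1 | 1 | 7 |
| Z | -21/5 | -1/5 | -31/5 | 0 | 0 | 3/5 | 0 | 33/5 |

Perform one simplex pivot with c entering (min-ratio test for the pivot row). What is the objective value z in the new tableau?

88/3

Ratio test on column c — row 1: entry -1/5 ≤ 0; row 2: (11/5)/(3/5) = 11/3; row 3: entry 0 ≤ 0. Minimum is 11/3 at row 2 (d leaves); pivot element 3/5.
Pivot on row 2; the Z-row RHS becomes 33/5 − (-31/5)·(11/3) = 88/3.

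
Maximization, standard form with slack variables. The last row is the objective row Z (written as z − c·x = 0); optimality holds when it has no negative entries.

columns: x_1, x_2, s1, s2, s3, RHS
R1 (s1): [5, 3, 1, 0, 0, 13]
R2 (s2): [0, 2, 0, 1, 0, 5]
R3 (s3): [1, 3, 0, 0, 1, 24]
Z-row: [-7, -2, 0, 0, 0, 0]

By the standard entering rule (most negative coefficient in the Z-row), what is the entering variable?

Negative Z-row entries: x_1: -7, x_2: -2.
The most negative is -7 in column x_1, so x_1 enters.

x_1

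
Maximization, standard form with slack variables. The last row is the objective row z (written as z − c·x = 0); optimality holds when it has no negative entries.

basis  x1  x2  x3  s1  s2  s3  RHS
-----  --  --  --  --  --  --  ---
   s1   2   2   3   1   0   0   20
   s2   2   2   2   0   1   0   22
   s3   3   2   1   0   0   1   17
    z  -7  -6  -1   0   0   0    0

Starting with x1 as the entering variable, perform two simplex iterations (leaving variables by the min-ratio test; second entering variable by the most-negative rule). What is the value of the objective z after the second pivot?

51

Ratio test on column x1 — row 1: 20/2 = 10; row 2: 22/2 = 11; row 3: 17/3 = 17/3. Minimum is 17/3 at row 3 (s3 leaves); pivot element 3.
Pivot on row 3; the z-row RHS becomes 0 − (-7)·(17/3) = 119/3.
Next entering variable (most negative z-row entry -4/3): x2.
Ratio test on column x2 — row 1: (26/3)/(2/3) = 13; row 2: (32/3)/(2/3) = 16; row 3: (17/3)/(2/3) = 17/2. Minimum is 17/2 at row 3 (x1 leaves); pivot element 2/3.
After the second pivot the z-row RHS is 119/3 − (-4/3)·(17/2) = 51.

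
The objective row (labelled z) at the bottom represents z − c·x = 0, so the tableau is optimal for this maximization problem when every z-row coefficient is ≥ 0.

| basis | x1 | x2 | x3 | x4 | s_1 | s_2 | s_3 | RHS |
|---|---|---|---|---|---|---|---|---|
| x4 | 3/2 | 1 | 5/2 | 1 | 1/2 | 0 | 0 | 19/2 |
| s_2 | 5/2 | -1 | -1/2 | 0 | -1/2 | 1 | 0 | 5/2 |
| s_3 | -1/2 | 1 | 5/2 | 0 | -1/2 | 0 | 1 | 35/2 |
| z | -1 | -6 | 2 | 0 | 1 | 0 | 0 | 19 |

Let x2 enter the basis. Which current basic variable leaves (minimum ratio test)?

Column x2 entries and ratios — x4: (19/2)/1 = 19/2; s_2: -1 ≤ 0, skip; s_3: (35/2)/1 = 35/2.
Smallest ratio is 19/2 in the row of x4, so x4 leaves.

x4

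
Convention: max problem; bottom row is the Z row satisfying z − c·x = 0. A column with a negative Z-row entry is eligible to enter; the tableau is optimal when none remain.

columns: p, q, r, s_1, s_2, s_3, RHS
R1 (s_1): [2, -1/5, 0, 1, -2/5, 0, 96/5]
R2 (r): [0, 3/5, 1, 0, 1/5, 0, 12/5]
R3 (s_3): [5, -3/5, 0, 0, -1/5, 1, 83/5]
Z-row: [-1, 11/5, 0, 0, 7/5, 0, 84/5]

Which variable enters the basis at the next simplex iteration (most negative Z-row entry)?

Negative Z-row entries: p: -1.
The most negative is -1 in column p, so p enters.

p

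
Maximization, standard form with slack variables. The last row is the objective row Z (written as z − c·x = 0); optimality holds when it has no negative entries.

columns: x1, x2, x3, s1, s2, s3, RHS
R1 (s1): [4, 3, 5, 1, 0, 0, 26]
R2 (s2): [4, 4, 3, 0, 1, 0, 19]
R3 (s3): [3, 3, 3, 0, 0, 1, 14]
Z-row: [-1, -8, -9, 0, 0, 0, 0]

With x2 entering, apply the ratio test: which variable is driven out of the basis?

Column x2 entries and ratios — s1: 26/3 = 26/3; s2: 19/4 = 19/4; s3: 14/3 = 14/3.
Smallest ratio is 14/3 in the row of s3, so s3 leaves.

s3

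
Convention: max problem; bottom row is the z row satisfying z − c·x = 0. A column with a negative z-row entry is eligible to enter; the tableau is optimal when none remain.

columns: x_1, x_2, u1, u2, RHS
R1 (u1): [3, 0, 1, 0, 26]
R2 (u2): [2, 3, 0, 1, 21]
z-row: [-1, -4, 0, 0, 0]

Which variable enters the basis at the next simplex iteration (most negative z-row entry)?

Negative z-row entries: x_1: -1, x_2: -4.
The most negative is -4 in column x_2, so x_2 enters.

x_2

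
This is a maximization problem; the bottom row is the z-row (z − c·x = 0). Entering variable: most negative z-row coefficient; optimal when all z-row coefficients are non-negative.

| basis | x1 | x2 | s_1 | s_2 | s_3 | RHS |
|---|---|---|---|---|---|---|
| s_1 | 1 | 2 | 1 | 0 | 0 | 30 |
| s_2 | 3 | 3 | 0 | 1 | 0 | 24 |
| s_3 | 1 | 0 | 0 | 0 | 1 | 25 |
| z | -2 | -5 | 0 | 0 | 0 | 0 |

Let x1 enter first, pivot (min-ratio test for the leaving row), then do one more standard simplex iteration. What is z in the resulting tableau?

40

Ratio test on column x1 — row 1: 30/1 = 30; row 2: 24/3 = 8; row 3: 25/1 = 25. Minimum is 8 at row 2 (s_2 leaves); pivot element 3.
Pivot on row 2; the z-row RHS becomes 0 − (-2)·8 = 16.
Next entering variable (most negative z-row entry -3): x2.
Ratio test on column x2 — row 1: 22/1 = 22; row 2: 8/1 = 8; row 3: entry -1 ≤ 0. Minimum is 8 at row 2 (x1 leaves); pivot element 1.
After the second pivot the z-row RHS is 16 − (-3)·8 = 40.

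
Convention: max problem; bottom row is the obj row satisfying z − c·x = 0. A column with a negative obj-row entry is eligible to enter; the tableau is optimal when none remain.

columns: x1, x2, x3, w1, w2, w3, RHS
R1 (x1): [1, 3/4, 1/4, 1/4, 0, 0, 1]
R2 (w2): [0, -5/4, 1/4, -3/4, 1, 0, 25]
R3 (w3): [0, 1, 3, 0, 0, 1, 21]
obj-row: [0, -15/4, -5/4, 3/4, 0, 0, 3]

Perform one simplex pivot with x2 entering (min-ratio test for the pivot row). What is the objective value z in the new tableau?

Ratio test on column x2 — row 1: 1/(3/4) = 4/3; row 2: entry -5/4 ≤ 0; row 3: 21/1 = 21. Minimum is 4/3 at row 1 (x1 leaves); pivot element 3/4.
Pivot on row 1; the obj-row RHS becomes 3 − (-15/4)·(4/3) = 8.

8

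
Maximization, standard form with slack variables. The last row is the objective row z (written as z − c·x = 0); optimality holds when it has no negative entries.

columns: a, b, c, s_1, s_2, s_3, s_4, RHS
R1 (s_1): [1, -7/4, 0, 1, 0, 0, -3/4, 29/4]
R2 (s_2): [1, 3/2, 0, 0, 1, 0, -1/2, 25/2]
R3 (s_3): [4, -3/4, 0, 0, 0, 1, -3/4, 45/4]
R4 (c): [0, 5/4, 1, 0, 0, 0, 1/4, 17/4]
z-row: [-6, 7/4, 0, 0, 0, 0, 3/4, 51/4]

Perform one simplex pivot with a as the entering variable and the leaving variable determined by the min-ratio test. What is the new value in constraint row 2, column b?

Ratio test on column a — row 1: (29/4)/1 = 29/4; row 2: (25/2)/1 = 25/2; row 3: (45/4)/4 = 45/16; row 4: entry 0 ≤ 0. Minimum is 45/16 at row 3 (s_3 leaves); pivot element 4.
Divide row 3 by 4; eliminate column a from the other rows.
Row 2 update in column b: 3/2 − 1·(-3/16) = 27/16.

27/16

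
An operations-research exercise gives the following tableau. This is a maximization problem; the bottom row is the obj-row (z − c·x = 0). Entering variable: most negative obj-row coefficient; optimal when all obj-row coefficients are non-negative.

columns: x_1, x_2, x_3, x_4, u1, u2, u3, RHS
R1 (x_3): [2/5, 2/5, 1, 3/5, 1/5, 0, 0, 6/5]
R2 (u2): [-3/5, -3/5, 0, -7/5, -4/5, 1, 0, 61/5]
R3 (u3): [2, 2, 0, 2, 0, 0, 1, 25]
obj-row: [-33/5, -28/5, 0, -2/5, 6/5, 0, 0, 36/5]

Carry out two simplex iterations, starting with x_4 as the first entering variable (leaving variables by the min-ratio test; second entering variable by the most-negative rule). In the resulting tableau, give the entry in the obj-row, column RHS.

Ratio test on column x_4 — row 1: (6/5)/(3/5) = 2; row 2: entry -7/5 ≤ 0; row 3: 25/2 = 25/2. Minimum is 2 at row 1 (x_3 leaves); pivot element 3/5.
Divide row 1 by 3/5; eliminate column x_4 from the other rows.
Second iteration: most negative obj-row entry is -19/3 in column x_1, so x_1 enters.
Ratio test on column x_1 — row 1: 2/(2/3) = 3; row 2: 15/(1/3) = 45; row 3: 21/(2/3) = 63/2. Minimum is 3 at row 1 (x_4 leaves); pivot element 2/3.
Divide row 1 by 2/3; eliminate column x_1 from the other rows.
After both pivots, the entry at the obj-row, column RHS is 27.

27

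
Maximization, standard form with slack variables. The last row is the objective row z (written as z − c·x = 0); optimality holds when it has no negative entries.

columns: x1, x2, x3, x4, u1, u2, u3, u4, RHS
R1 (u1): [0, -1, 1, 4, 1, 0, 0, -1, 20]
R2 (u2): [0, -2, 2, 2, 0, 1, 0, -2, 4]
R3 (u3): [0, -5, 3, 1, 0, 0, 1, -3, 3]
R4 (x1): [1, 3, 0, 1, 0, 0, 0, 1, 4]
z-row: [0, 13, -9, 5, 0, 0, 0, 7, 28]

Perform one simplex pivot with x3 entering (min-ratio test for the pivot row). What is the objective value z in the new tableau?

Ratio test on column x3 — row 1: 20/1 = 20; row 2: 4/2 = 2; row 3: 3/3 = 1; row 4: entry 0 ≤ 0. Minimum is 1 at row 3 (u3 leaves); pivot element 3.
Pivot on row 3; the z-row RHS becomes 28 − (-9)·1 = 37.

37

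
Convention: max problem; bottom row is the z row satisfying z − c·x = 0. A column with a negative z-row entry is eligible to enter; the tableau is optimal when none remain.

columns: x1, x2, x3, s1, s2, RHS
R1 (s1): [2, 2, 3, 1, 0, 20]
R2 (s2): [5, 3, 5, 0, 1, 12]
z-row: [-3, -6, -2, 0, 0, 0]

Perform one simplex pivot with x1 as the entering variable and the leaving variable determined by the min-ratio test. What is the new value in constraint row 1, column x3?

1

Ratio test on column x1 — row 1: 20/2 = 10; row 2: 12/5 = 12/5. Minimum is 12/5 at row 2 (s2 leaves); pivot element 5.
Divide row 2 by 5; eliminate column x1 from the other rows.
Row 1 update in column x3: 3 − 2·1 = 1.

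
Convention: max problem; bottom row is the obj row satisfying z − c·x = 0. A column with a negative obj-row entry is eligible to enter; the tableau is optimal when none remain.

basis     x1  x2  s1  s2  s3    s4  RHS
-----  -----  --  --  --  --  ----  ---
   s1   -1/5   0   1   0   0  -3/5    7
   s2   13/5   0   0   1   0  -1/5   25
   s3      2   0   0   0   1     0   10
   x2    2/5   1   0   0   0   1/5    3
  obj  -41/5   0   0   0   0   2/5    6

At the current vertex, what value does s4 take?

s4 is not in the basis, so in the current basic feasible solution s4 = 0.

0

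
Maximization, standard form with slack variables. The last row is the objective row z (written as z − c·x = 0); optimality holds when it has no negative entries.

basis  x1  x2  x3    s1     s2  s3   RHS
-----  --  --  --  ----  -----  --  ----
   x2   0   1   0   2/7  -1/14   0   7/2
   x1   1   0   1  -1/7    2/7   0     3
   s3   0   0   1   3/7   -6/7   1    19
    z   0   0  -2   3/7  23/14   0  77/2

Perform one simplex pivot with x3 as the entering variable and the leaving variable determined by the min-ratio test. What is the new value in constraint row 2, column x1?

Ratio test on column x3 — row 1: entry 0 ≤ 0; row 2: 3/1 = 3; row 3: 19/1 = 19. Minimum is 3 at row 2 (x1 leaves); pivot element 1.
Divide row 2 by 1; eliminate column x3 from the other rows.
In the new row 2, the x1 entry is the old entry divided by the pivot: 1/1 = 1.

1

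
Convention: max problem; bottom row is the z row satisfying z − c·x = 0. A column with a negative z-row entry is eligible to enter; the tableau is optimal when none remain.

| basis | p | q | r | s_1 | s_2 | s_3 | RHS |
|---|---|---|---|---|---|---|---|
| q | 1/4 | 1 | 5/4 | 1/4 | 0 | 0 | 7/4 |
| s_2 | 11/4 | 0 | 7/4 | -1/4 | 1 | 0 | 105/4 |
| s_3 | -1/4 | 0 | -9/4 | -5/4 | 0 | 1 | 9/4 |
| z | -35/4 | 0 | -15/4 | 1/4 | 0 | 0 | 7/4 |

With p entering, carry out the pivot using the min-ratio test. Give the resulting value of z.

63

Ratio test on column p — row 1: (7/4)/(1/4) = 7; row 2: (105/4)/(11/4) = 105/11; row 3: entry -1/4 ≤ 0. Minimum is 7 at row 1 (q leaves); pivot element 1/4.
Pivot on row 1; the z-row RHS becomes 7/4 − (-35/4)·7 = 63.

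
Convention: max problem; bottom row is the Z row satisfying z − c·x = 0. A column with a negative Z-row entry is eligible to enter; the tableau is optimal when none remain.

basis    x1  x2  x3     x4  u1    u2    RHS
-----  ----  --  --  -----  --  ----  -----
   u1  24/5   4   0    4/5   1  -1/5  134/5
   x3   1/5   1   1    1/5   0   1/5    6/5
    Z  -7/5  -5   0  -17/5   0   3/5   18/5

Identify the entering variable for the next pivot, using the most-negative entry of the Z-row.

x2

Negative Z-row entries: x1: -7/5, x2: -5, x4: -17/5.
The most negative is -5 in column x2, so x2 enters.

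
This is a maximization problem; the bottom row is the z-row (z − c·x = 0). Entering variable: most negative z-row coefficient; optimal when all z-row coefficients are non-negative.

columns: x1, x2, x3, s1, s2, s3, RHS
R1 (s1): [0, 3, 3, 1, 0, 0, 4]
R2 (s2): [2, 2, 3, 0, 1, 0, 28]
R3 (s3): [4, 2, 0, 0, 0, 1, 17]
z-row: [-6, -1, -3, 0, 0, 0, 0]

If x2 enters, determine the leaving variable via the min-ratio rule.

s1

Column x2 entries and ratios — s1: 4/3 = 4/3; s2: 28/2 = 14; s3: 17/2 = 17/2.
Smallest ratio is 4/3 in the row of s1, so s1 leaves.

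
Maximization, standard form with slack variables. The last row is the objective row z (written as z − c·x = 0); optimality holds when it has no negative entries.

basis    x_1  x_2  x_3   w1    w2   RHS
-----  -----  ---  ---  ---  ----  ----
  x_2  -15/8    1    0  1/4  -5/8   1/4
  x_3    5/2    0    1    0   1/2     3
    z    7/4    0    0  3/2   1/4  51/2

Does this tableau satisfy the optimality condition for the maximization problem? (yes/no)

yes

Every z-row coefficient is ≥ 0, so the tableau is optimal.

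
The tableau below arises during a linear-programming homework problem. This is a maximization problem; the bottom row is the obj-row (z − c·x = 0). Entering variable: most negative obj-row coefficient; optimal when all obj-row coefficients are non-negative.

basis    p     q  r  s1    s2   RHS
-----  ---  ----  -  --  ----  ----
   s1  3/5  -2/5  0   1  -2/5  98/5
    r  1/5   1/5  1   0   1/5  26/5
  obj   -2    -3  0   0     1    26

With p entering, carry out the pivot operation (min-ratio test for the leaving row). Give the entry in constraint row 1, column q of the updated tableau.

-1

Ratio test on column p — row 1: (98/5)/(3/5) = 98/3; row 2: (26/5)/(1/5) = 26. Minimum is 26 at row 2 (r leaves); pivot element 1/5.
Divide row 2 by 1/5; eliminate column p from the other rows.
Row 1 update in column q: -2/5 − (3/5)·1 = -1.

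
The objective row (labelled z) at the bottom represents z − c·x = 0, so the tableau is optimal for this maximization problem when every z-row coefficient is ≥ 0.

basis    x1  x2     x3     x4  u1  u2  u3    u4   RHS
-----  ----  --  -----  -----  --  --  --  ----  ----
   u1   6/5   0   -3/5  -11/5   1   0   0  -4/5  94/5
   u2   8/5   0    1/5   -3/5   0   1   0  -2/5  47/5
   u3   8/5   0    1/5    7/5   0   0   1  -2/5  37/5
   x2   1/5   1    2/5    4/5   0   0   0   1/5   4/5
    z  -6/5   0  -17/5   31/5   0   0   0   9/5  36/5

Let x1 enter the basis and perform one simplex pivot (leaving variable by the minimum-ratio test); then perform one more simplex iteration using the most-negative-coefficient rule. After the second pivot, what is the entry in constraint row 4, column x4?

2

Ratio test on column x1 — row 1: (94/5)/(6/5) = 47/3; row 2: (47/5)/(8/5) = 47/8; row 3: (37/5)/(8/5) = 37/8; row 4: (4/5)/(1/5) = 4. Minimum is 4 at row 4 (x2 leaves); pivot element 1/5.
Divide row 4 by 1/5; eliminate column x1 from the other rows.
Second iteration: most negative z-row entry is -1 in column x3, so x3 enters.
Ratio test on column x3 — row 1: entry -3 ≤ 0; row 2: entry -3 ≤ 0; row 3: entry -3 ≤ 0; row 4: 4/2 = 2. Minimum is 2 at row 4 (x1 leaves); pivot element 2.
Divide row 4 by 2; eliminate column x3 from the other rows.
After both pivots, the entry at constraint row 4, column x4 is 2.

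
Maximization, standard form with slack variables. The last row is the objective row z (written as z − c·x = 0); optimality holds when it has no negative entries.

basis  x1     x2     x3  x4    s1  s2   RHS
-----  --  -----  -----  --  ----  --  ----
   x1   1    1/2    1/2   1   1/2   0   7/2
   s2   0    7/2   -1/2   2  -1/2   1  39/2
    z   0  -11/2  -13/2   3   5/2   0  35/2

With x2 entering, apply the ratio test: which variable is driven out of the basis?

Column x2 entries and ratios — x1: (7/2)/(1/2) = 7; s2: (39/2)/(7/2) = 39/7.
Smallest ratio is 39/7 in the row of s2, so s2 leaves.

s2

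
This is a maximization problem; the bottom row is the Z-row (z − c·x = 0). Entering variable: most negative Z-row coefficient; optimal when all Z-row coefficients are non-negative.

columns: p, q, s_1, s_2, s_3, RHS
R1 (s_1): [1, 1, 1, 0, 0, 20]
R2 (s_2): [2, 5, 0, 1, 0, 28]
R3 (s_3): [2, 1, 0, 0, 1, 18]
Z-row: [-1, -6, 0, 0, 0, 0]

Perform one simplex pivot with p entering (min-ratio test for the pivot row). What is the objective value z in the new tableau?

Ratio test on column p — row 1: 20/1 = 20; row 2: 28/2 = 14; row 3: 18/2 = 9. Minimum is 9 at row 3 (s_3 leaves); pivot element 2.
Pivot on row 3; the Z-row RHS becomes 0 − (-1)·9 = 9.

9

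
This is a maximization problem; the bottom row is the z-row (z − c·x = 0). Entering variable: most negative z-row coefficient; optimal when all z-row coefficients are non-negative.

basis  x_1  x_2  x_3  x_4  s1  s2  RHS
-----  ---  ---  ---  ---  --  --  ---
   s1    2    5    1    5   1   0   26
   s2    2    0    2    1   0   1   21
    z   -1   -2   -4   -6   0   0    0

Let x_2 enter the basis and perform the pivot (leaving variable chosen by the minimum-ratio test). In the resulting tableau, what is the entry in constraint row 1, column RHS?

Ratio test on column x_2 — row 1: 26/5 = 26/5; row 2: entry 0 ≤ 0. Minimum is 26/5 at row 1 (s1 leaves); pivot element 5.
Divide row 1 by 5; eliminate column x_2 from the other rows.
In the new row 1, the RHS entry is the old entry divided by the pivot: 26/5 = 26/5.

26/5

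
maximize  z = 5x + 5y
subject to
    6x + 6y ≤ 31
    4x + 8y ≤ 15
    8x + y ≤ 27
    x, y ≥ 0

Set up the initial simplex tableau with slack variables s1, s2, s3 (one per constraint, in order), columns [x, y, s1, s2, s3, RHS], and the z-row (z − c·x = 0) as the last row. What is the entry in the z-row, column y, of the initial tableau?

-5

The z-row carries the negated objective coefficients: the y entry is -5.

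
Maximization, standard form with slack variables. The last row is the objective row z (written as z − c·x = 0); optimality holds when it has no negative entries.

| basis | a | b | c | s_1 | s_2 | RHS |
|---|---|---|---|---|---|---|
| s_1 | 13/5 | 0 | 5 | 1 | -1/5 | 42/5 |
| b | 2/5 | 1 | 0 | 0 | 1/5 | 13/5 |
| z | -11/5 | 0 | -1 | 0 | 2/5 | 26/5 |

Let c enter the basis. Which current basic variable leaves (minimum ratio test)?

Column c entries and ratios — s_1: (42/5)/5 = 42/25; b: 0 ≤ 0, skip.
Smallest ratio is 42/25 in the row of s_1, so s_1 leaves.

s_1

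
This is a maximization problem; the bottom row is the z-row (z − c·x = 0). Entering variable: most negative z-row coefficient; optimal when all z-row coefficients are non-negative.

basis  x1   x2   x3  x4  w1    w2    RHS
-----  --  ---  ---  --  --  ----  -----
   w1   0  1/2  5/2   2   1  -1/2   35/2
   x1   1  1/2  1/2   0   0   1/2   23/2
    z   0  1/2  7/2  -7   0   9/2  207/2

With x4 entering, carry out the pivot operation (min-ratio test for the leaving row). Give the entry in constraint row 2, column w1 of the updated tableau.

0

Ratio test on column x4 — row 1: (35/2)/2 = 35/4; row 2: entry 0 ≤ 0. Minimum is 35/4 at row 1 (w1 leaves); pivot element 2.
Divide row 1 by 2; eliminate column x4 from the other rows.
Row 2 update in column w1: 0 − 0·(1/2) = 0.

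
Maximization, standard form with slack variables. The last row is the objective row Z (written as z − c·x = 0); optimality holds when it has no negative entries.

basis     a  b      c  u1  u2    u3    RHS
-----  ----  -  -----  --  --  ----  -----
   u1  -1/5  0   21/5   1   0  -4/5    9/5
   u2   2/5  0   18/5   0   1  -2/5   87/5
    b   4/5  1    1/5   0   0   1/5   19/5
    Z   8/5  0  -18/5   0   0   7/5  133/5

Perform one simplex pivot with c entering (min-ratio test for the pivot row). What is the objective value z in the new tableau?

Ratio test on column c — row 1: (9/5)/(21/5) = 3/7; row 2: (87/5)/(18/5) = 29/6; row 3: (19/5)/(1/5) = 19. Minimum is 3/7 at row 1 (u1 leaves); pivot element 21/5.
Pivot on row 1; the Z-row RHS becomes 133/5 − (-18/5)·(3/7) = 197/7.

197/7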